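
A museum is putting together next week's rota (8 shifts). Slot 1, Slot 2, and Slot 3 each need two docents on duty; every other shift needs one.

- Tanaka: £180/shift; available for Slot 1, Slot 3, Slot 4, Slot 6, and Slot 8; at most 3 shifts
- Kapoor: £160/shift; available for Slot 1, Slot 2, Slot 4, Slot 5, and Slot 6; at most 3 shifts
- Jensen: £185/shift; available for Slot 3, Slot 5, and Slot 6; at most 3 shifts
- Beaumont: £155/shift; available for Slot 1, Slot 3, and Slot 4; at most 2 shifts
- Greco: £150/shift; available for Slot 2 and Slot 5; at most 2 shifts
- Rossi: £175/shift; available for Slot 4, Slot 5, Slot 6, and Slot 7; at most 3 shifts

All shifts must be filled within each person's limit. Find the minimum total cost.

Slot 2 can only be covered by Kapoor and Greco, so that assignment is forced.
Slot 7 can only be covered by Rossi, so that assignment is forced.
Slot 8 can only be covered by Tanaka, so that assignment is forced.
Picking the cheapest available docent for each shift independently would cost £1780, but that ignores the shift limits.
An optimal schedule: Slot 1→Beaumont+Kapoor, Slot 2→Greco+Kapoor, Slot 3→Beaumont+Tanaka, Slot 4→Kapoor, Slot 5→Greco, Slot 6→Rossi, Slot 7→Rossi, Slot 8→Tanaka.
Total: 155 + 160 + 150 + 160 + 155 + 180 + 160 + 150 + 175 + 175 + 180 = £1800.

£1800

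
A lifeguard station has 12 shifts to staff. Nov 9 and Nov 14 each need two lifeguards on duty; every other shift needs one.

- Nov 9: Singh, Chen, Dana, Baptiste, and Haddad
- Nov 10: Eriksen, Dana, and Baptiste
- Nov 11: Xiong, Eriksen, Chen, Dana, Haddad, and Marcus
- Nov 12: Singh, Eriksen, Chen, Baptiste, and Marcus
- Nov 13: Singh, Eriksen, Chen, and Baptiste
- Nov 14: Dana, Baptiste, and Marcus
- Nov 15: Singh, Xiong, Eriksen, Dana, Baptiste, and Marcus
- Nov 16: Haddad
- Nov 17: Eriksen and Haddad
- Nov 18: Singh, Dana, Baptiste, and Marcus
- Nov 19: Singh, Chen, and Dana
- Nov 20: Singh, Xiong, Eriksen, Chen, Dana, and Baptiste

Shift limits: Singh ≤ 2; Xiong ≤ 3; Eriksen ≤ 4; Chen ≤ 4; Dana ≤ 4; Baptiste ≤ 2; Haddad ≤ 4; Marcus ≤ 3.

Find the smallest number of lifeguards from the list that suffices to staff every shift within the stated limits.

14 slots to fill and no one can take more than 4, so at least ⌈14/4⌉ = 4 lifeguards are needed.
Eriksen, Dana, Baptiste, and Haddad alone can cover everything: Nov 9→Dana+Haddad, Nov 10→Eriksen, Nov 11→Haddad, Nov 12→Eriksen, Nov 13→Eriksen, Nov 14→Dana+Baptiste, Nov 15→Eriksen, Nov 16→Haddad, Nov 17→Haddad, Nov 18→Dana, Nov 19→Dana, Nov 20→Baptiste.

4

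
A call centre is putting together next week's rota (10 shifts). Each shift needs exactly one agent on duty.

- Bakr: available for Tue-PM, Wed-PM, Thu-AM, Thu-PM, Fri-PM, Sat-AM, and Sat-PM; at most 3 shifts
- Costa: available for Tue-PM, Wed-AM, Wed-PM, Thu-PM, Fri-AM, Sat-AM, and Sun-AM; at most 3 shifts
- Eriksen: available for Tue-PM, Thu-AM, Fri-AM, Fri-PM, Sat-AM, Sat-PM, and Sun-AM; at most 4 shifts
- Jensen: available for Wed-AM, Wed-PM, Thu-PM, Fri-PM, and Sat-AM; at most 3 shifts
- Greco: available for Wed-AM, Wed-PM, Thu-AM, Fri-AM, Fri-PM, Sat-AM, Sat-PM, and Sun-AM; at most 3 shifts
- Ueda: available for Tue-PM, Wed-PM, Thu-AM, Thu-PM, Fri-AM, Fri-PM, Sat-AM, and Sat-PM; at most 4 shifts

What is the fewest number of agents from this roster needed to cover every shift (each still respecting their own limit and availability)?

3

10 slots to fill and no one can take more than 4, so at least ⌈10/4⌉ = 3 agents are needed.
Bakr, Costa, and Eriksen alone can cover everything: Tue-PM→Eriksen, Wed-AM→Costa, Wed-PM→Bakr, Thu-AM→Bakr, Thu-PM→Bakr, Fri-AM→Costa, Fri-PM→Eriksen, Sat-AM→Eriksen, Sat-PM→Eriksen, Sun-AM→Costa.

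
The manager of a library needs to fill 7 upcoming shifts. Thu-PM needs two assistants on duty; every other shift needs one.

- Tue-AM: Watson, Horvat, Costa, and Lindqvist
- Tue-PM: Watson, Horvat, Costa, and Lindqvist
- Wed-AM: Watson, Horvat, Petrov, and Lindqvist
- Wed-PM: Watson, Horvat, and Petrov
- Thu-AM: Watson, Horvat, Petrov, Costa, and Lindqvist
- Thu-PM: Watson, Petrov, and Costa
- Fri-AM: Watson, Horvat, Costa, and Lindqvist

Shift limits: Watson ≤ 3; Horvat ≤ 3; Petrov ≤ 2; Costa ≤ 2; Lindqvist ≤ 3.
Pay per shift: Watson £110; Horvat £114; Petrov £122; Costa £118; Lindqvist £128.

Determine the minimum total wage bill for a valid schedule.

Picking the cheapest available assistant for each shift independently would cost £888, but that ignores the shift limits.
An optimal schedule: Tue-AM→Watson, Tue-PM→Horvat, Wed-AM→Horvat, Wed-PM→Watson, Thu-AM→Costa, Thu-PM→Watson+Costa, Fri-AM→Horvat.
Total: 110 + 114 + 114 + 110 + 118 + 110 + 118 + 114 = £908.

£908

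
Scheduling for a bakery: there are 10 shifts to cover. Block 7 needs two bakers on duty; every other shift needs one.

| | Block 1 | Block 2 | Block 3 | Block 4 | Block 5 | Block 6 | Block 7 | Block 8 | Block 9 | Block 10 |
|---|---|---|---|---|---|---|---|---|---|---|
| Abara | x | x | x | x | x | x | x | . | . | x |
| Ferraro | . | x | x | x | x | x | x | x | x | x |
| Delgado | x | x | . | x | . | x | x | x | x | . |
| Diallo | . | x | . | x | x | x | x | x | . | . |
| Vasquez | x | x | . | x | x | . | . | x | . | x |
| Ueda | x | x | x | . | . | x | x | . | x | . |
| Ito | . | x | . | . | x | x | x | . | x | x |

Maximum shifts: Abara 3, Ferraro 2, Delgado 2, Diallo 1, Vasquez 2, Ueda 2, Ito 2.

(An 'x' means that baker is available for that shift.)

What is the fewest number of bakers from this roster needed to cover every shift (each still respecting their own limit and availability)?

11 slots to fill and no one can take more than 3, so at least ⌈11/3⌉ = 4 bakers are needed.
Any 4 bakers together have capacity at most 3+2+2+2 = 9 < 11 slots, so 4 can never suffice.
Abara, Ferraro, Delgado, Vasquez, and Ueda alone can cover everything: Block 1→Delgado, Block 2→Vasquez, Block 3→Abara, Block 4→Vasquez, Block 5→Abara, Block 6→Ueda, Block 7→Delgado+Ueda, Block 8→Ferraro, Block 9→Ferraro, Block 10→Abara.

5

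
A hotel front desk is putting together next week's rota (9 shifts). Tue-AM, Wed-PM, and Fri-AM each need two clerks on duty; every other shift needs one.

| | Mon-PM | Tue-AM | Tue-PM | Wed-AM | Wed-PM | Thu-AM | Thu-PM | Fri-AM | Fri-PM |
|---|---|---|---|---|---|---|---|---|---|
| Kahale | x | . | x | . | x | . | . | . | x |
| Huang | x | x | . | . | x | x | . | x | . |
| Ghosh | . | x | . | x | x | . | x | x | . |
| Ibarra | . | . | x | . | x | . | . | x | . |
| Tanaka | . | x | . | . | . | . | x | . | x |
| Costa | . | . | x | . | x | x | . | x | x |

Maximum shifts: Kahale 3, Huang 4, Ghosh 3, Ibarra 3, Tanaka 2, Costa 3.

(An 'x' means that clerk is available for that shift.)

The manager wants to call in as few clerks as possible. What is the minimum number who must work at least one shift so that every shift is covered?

4

12 slots to fill and no one can take more than 4, so at least ⌈12/4⌉ = 3 clerks are needed.
Any 3 clerks together have capacity at most 4+3+3 = 10 < 12 slots, so 3 can never suffice.
Kahale, Huang, Ghosh, and Ibarra alone can cover everything: Mon-PM→Kahale, Tue-AM→Huang+Ghosh, Tue-PM→Kahale, Wed-AM→Ghosh, Wed-PM→Huang+Ibarra, Thu-AM→Huang, Thu-PM→Ghosh, Fri-AM→Huang+Ibarra, Fri-PM→Kahale.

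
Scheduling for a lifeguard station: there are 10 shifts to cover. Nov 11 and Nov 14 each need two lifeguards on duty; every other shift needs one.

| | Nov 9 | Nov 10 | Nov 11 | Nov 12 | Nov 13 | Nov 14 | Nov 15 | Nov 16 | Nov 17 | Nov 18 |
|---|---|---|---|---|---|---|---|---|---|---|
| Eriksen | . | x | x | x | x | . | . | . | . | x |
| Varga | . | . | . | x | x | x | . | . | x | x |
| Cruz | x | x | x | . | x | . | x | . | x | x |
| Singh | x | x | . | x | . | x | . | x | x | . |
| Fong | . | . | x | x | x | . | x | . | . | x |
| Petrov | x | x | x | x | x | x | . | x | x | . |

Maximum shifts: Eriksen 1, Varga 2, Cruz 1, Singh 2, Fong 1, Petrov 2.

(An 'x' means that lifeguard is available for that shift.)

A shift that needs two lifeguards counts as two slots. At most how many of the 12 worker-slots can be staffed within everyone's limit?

9

Total capacity across all lifeguards is 1+2+1+2+1+2 = 9, and 12 slots are needed, so at most 9 can be filled.
An assignment achieving 9: Nov 9→Singh, Nov 10→Eriksen, Nov 11→Fong+Petrov, Nov 14→Varga+Petrov, Nov 15→Cruz, Nov 16→Singh, Nov 17→Varga.
Loads: Eriksen 1/1, Varga 2/2, Cruz 1/1, Singh 2/2, Fong 1/1, Petrov 2/2.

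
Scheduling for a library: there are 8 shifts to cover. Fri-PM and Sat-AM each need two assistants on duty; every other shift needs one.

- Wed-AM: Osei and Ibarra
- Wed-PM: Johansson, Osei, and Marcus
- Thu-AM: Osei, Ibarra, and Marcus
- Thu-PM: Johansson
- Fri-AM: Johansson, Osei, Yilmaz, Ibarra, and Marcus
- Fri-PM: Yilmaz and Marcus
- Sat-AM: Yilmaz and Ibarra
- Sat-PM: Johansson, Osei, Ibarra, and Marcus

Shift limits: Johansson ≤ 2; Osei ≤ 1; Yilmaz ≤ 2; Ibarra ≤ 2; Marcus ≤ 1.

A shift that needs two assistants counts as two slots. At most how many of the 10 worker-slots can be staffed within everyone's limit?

8

Total capacity across all assistants is 2+1+2+2+1 = 8, and 10 slots are needed, so at most 8 can be filled.
An assignment achieving 8: Wed-AM→Osei, Wed-PM→Johansson, Thu-AM→Ibarra, Thu-PM→Johansson, Fri-PM→Yilmaz+Marcus, Sat-AM→Yilmaz+Ibarra.
Loads: Johansson 2/2, Osei 1/1, Yilmaz 2/2, Ibarra 2/2, Marcus 1/1.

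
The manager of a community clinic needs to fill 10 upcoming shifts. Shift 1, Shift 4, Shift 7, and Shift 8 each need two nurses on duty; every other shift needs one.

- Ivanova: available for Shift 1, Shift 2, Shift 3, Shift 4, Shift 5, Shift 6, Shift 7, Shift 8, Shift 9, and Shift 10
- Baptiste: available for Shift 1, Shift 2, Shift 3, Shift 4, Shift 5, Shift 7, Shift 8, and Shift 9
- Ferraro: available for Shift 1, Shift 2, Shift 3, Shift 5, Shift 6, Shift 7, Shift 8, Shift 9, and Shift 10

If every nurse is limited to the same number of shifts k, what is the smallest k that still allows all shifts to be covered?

5

With 3 nurses and 14 worker-slots to fill, someone must work at least ⌈14/3⌉ = 5 shifts, so k ≥ 5.
k = 5 works: Shift 1→Ivanova+Baptiste, Shift 2→Ivanova, Shift 3→Baptiste, Shift 4→Ivanova+Baptiste, Shift 5→Ferraro, Shift 6→Ivanova, Shift 7→Baptiste+Ferraro, Shift 8→Baptiste+Ferraro, Shift 9→Ferraro, Shift 10→Ivanova.
Loads: Ivanova 5, Baptiste 5, Ferraro 4 — all ≤ 5.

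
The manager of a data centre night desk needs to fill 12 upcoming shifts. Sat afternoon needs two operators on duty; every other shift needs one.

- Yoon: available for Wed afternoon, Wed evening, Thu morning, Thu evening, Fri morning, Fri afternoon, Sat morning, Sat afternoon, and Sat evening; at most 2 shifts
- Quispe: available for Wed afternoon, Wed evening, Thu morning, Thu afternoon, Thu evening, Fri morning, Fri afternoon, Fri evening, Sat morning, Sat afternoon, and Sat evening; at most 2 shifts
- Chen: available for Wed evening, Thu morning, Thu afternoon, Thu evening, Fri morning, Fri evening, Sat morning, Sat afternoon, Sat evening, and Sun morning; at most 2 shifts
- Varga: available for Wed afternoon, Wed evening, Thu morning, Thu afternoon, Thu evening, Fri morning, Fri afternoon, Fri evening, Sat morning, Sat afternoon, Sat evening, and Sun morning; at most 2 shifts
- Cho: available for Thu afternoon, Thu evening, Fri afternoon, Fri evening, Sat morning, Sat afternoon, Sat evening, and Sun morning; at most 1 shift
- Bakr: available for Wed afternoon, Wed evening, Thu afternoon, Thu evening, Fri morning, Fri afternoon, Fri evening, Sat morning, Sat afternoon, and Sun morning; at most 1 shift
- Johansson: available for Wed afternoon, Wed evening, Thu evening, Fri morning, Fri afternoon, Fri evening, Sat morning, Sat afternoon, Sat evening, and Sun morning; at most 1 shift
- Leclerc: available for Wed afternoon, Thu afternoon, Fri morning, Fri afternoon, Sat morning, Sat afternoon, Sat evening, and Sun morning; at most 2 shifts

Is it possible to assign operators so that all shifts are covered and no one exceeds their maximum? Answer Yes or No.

Yes

One valid schedule: Wed afternoon→Yoon, Wed evening→Quispe, Thu morning→Yoon, Thu afternoon→Quispe, Thu evening→Varga, Fri morning→Varga, Fri afternoon→Cho, Fri evening→Chen, Sat morning→Leclerc, Sat afternoon→Bakr+Leclerc, Sat evening→Johansson, Sun morning→Chen.
Loads: Yoon 2/2, Quispe 2/2, Chen 2/2, Varga 2/2, Cho 1/1, Bakr 1/1, Johansson 1/1, Leclerc 2/2 — all within limits.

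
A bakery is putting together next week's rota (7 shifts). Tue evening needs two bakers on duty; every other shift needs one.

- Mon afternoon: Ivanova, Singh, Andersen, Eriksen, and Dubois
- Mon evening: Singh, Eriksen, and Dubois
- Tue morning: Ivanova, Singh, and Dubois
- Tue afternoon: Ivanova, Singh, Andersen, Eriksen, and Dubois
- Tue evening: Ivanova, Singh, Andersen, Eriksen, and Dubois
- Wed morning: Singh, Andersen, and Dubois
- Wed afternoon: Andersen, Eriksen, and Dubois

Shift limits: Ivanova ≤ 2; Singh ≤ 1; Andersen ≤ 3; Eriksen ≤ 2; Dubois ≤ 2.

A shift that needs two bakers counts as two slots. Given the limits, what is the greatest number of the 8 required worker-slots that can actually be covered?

Total capacity across all bakers is 2+1+3+2+2 = 10, and 8 slots are needed, so at most 8 can be filled.
An assignment achieving 8: Mon afternoon→Ivanova, Mon evening→Singh, Tue morning→Ivanova, Tue afternoon→Andersen, Tue evening→Eriksen+Dubois, Wed morning→Andersen, Wed afternoon→Andersen.
Loads: Ivanova 2/2, Singh 1/1, Andersen 3/3, Eriksen 1/2, Dubois 1/2.

8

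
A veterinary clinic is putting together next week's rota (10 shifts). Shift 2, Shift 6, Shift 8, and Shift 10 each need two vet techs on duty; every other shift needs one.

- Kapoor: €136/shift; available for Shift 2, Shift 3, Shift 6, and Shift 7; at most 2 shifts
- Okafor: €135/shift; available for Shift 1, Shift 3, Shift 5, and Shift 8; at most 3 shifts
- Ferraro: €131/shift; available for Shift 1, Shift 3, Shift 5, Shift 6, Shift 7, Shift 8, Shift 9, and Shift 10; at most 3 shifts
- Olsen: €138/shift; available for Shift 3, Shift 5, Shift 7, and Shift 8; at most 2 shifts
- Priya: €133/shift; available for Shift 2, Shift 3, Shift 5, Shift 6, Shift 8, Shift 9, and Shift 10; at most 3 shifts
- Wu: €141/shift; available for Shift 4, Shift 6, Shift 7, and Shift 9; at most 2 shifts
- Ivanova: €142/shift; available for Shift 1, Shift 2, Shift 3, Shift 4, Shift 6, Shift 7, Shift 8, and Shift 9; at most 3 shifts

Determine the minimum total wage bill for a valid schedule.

€1886

Shift 10 can only be covered by Ferraro and Priya, so that assignment is forced.
Picking the cheapest available vet tech for each shift independently would cost €1857, but that ignores the shift limits.
An optimal schedule: Shift 1→Ferraro, Shift 2→Priya+Kapoor, Shift 3→Okafor, Shift 4→Wu, Shift 5→Okafor, Shift 6→Priya+Kapoor, Shift 7→Olsen, Shift 8→Okafor+Olsen, Shift 9→Ferraro, Shift 10→Ferraro+Priya.
Total: 131 + 133 + 136 + 135 + 141 + 135 + 133 + 136 + 138 + 135 + 138 + 131 + 131 + 133 = €1886.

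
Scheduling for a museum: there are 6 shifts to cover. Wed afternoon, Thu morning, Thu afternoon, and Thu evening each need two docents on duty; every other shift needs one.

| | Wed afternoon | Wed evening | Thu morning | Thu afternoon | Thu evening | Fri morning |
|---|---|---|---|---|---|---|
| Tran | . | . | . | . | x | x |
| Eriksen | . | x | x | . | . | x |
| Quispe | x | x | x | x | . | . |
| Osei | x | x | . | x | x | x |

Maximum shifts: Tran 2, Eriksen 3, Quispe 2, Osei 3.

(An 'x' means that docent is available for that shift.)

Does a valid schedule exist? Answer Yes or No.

Total capacity is 10 and 10 slots are needed, so capacity alone doesn't rule it out.
Shifts {Wed afternoon, Thu morning, Thu afternoon} need 6 worker-slots in total, but the docents available for any of those shifts (Eriksen, Quispe, and Osei) can supply at most 5 among them. So no valid schedule exists.

No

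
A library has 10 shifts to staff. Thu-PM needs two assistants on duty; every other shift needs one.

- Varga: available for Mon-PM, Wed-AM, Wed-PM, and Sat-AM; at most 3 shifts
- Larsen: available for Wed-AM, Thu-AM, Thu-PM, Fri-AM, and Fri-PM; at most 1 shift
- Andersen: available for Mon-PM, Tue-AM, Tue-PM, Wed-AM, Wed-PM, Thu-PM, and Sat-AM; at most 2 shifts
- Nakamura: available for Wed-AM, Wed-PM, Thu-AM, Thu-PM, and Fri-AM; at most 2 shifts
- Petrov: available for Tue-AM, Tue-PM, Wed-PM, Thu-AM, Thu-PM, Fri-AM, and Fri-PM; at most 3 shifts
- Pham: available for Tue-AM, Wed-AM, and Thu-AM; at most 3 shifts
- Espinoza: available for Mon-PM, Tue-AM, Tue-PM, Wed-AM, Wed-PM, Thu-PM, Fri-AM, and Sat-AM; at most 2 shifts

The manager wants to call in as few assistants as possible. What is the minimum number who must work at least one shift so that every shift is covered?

4

11 slots to fill and no one can take more than 3, so at least ⌈11/3⌉ = 4 assistants are needed.
Varga, Andersen, Petrov, and Pham alone can cover everything: Mon-PM→Varga, Tue-AM→Pham, Tue-PM→Andersen, Wed-AM→Pham, Wed-PM→Varga, Thu-AM→Pham, Thu-PM→Andersen+Petrov, Fri-AM→Petrov, Fri-PM→Petrov, Sat-AM→Varga.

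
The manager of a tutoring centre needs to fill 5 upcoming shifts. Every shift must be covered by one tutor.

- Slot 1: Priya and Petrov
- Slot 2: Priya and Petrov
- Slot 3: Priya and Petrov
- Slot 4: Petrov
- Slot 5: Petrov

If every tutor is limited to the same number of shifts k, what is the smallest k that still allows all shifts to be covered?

3

With 2 tutors and 5 worker-slots to fill, someone must work at least ⌈5/2⌉ = 3 shifts, so k ≥ 3.
k = 3 works: Slot 1→Priya, Slot 2→Priya, Slot 3→Priya, Slot 4→Petrov, Slot 5→Petrov.
Loads: Priya 3, Petrov 2 — all ≤ 3.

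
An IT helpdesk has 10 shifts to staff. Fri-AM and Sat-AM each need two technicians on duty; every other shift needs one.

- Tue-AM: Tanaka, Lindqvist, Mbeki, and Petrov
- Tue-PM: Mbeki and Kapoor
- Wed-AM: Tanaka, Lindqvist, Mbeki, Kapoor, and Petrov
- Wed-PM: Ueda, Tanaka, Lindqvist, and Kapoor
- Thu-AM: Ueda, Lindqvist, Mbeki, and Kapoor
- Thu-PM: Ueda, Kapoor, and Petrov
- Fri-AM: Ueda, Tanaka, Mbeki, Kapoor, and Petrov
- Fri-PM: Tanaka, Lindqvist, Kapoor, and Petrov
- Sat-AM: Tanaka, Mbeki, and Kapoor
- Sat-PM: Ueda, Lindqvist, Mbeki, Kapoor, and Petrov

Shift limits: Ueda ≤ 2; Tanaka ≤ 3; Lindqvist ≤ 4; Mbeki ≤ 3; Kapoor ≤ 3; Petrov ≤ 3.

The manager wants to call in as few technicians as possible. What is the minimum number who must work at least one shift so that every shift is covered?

4

12 slots to fill and no one can take more than 4, so at least ⌈12/4⌉ = 3 technicians are needed.
Any 3 technicians together have capacity at most 4+3+3 = 10 < 12 slots, so 3 can never suffice.
Ueda, Tanaka, Lindqvist, and Mbeki alone can cover everything: Tue-AM→Tanaka, Tue-PM→Mbeki, Wed-AM→Lindqvist, Wed-PM→Lindqvist, Thu-AM→Lindqvist, Thu-PM→Ueda, Fri-AM→Ueda+Mbeki, Fri-PM→Tanaka, Sat-AM→Tanaka+Mbeki, Sat-PM→Lindqvist.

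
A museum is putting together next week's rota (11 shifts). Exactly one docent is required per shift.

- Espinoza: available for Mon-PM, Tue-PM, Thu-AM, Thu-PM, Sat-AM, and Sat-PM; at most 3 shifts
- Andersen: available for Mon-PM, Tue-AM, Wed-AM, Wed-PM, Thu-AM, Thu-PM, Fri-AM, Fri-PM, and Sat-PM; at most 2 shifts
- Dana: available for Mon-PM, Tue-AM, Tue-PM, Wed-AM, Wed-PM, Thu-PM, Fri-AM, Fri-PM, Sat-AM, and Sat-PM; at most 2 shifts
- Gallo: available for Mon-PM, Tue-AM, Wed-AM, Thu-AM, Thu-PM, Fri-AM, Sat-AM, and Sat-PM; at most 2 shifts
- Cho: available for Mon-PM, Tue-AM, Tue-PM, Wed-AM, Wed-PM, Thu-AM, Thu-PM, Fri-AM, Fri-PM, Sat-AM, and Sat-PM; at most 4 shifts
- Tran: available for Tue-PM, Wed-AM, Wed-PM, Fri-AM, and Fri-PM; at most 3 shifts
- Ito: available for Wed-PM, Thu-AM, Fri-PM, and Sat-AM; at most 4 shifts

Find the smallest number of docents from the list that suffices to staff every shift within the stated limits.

11 slots to fill and no one can take more than 4, so at least ⌈11/4⌉ = 3 docents are needed.
Espinoza, Cho, and Ito alone can cover everything: Mon-PM→Espinoza, Tue-AM→Cho, Tue-PM→Espinoza, Wed-AM→Cho, Wed-PM→Ito, Thu-AM→Ito, Thu-PM→Espinoza, Fri-AM→Cho, Fri-PM→Ito, Sat-AM→Ito, Sat-PM→Cho.

3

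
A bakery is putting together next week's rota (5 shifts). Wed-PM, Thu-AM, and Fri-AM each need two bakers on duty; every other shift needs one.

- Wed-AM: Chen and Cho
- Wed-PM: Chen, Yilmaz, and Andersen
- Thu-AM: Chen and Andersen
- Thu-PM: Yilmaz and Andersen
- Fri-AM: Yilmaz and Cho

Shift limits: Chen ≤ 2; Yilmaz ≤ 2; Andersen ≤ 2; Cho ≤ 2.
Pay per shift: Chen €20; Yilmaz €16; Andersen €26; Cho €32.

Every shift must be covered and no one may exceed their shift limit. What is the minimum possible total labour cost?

Thu-AM can only be covered by Chen and Andersen, so that assignment is forced.
Fri-AM can only be covered by Yilmaz and Cho, so that assignment is forced.
Picking the cheapest available baker for each shift independently would cost €166, but that ignores the shift limits.
An optimal schedule: Wed-AM→Cho, Wed-PM→Chen+Andersen, Thu-AM→Chen+Andersen, Thu-PM→Yilmaz, Fri-AM→Yilmaz+Cho.
Total: 32 + 20 + 26 + 20 + 26 + 16 + 16 + 32 = €188.

€188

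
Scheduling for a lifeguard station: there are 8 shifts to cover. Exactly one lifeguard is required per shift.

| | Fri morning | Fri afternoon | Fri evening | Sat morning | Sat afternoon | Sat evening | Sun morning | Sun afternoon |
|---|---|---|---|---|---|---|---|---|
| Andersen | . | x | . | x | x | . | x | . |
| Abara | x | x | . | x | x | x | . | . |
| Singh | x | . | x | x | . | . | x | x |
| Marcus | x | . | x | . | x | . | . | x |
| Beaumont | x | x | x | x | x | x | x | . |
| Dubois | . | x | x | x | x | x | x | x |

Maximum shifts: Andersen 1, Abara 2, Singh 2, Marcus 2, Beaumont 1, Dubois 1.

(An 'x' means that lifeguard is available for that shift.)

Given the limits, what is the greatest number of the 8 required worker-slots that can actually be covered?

8

Total capacity across all lifeguards is 1+2+2+2+1+1 = 9, and 8 slots are needed, so at most 8 can be filled.
An assignment achieving 8: Fri morning→Abara, Fri afternoon→Andersen, Fri evening→Singh, Sat morning→Dubois, Sat afternoon→Marcus, Sat evening→Abara, Sun morning→Beaumont, Sun afternoon→Singh.
Loads: Andersen 1/1, Abara 2/2, Singh 2/2, Marcus 1/2, Beaumont 1/1, Dubois 1/1.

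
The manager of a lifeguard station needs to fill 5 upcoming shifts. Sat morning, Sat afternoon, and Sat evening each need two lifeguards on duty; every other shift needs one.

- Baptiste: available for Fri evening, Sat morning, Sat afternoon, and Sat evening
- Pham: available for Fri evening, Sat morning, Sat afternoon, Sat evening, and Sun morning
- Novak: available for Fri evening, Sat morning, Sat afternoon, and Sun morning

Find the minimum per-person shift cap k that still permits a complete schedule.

3

With 3 lifeguards and 8 worker-slots to fill, someone must work at least ⌈8/3⌉ = 3 shifts, so k ≥ 3.
k = 3 works: Fri evening→Baptiste, Sat morning→Baptiste+Novak, Sat afternoon→Pham+Novak, Sat evening→Baptiste+Pham, Sun morning→Pham.
Loads: Baptiste 3, Pham 3, Novak 2 — all ≤ 3.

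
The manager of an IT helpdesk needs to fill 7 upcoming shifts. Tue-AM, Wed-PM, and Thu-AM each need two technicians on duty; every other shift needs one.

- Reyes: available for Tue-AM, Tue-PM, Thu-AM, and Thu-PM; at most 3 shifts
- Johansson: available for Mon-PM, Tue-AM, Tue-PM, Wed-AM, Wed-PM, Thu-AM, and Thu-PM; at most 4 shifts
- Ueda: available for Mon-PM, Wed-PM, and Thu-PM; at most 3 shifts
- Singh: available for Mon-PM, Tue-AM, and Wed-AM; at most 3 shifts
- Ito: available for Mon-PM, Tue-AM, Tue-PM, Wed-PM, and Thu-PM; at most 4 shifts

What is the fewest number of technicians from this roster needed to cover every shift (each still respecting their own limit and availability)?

10 slots to fill and no one can take more than 4, so at least ⌈10/4⌉ = 3 technicians are needed.
Reyes, Johansson, and Ueda alone can cover everything: Mon-PM→Ueda, Tue-AM→Reyes+Johansson, Tue-PM→Reyes, Wed-AM→Johansson, Wed-PM→Johansson+Ueda, Thu-AM→Reyes+Johansson, Thu-PM→Ueda.

3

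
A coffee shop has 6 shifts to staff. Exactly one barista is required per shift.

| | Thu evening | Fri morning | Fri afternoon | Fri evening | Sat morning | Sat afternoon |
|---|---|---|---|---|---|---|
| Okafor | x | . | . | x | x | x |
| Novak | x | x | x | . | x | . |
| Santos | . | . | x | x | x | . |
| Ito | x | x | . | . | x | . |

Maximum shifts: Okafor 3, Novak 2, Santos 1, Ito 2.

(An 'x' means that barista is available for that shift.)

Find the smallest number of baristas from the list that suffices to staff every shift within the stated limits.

6 slots to fill and no one can take more than 3, so at least ⌈6/3⌉ = 2 baristas are needed.
Any 2 baristas together have capacity at most 3+2 = 5 < 6 slots, so 2 can never suffice.
Okafor, Novak, and Santos alone can cover everything: Thu evening→Okafor, Fri morning→Novak, Fri afternoon→Novak, Fri evening→Okafor, Sat morning→Santos, Sat afternoon→Okafor.

3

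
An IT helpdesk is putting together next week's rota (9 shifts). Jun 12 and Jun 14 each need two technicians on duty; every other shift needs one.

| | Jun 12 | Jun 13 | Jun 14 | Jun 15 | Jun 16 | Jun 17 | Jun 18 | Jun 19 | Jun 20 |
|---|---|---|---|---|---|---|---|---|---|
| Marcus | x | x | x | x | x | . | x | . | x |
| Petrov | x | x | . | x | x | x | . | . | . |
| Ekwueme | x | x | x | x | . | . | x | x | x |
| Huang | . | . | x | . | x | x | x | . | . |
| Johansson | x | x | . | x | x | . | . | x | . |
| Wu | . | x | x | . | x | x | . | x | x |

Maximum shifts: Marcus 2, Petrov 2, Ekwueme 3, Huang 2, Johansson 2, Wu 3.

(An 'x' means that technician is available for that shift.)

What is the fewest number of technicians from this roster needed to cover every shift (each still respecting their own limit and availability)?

5

11 slots to fill and no one can take more than 3, so at least ⌈11/3⌉ = 4 technicians are needed.
Any 4 technicians together have capacity at most 3+3+2+2 = 10 < 11 slots, so 4 can never suffice.
Marcus, Petrov, Ekwueme, Huang, and Johansson alone can cover everything: Jun 12→Ekwueme+Johansson, Jun 13→Petrov, Jun 14→Marcus+Ekwueme, Jun 15→Johansson, Jun 16→Huang, Jun 17→Petrov, Jun 18→Huang, Jun 19→Ekwueme, Jun 20→Marcus.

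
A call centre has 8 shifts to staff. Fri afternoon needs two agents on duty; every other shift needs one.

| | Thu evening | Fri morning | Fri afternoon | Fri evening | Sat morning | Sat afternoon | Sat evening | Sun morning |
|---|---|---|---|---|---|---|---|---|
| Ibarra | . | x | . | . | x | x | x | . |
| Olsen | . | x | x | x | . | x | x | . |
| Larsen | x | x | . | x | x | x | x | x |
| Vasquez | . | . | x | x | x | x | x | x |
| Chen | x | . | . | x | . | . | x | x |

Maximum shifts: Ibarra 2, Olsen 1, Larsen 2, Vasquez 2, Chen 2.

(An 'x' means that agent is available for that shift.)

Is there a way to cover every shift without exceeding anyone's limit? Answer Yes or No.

Fri afternoon can only be covered by Olsen and Vasquez, so that assignment is forced.
One valid schedule: Thu evening→Larsen, Fri morning→Ibarra, Fri afternoon→Olsen+Vasquez, Fri evening→Chen, Sat morning→Ibarra, Sat afternoon→Vasquez, Sat evening→Chen, Sun morning→Larsen.
Loads: Ibarra 2/2, Olsen 1/1, Larsen 2/2, Vasquez 2/2, Chen 2/2 — all within limits.

Yes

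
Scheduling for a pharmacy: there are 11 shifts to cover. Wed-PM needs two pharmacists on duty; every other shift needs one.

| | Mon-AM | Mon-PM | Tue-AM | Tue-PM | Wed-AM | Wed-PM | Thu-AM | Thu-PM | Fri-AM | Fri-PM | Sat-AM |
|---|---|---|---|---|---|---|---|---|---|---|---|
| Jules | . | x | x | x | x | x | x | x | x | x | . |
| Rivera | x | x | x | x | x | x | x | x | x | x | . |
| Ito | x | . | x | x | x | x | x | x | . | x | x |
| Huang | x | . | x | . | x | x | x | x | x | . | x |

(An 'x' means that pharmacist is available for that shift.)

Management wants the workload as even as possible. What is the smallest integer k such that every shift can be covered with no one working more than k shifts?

3

With 4 pharmacists and 12 worker-slots to fill, someone must work at least ⌈12/4⌉ = 3 shifts, so k ≥ 3.
k = 3 works: Mon-AM→Rivera, Mon-PM→Jules, Tue-AM→Rivera, Tue-PM→Jules, Wed-AM→Ito, Wed-PM→Ito+Huang, Thu-AM→Huang, Thu-PM→Huang, Fri-AM→Jules, Fri-PM→Rivera, Sat-AM→Ito.
Loads: Jules 3, Rivera 3, Ito 3, Huang 3 — all ≤ 3.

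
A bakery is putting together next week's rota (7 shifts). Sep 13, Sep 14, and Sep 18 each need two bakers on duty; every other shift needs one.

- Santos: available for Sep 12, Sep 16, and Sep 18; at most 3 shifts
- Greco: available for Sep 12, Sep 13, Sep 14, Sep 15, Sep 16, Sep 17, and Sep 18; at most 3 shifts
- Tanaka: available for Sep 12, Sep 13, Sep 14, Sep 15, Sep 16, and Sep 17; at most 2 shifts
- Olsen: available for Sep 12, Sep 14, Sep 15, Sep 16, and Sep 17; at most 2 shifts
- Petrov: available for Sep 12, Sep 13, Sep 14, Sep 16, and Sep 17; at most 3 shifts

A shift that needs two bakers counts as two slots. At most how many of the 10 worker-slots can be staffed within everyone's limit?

10

Total capacity across all bakers is 3+3+2+2+3 = 13, and 10 slots are needed, so at most 10 can be filled.
An assignment achieving 10: Sep 12→Santos, Sep 13→Greco+Tanaka, Sep 14→Tanaka+Olsen, Sep 15→Greco, Sep 16→Santos, Sep 17→Olsen, Sep 18→Santos+Greco.
Loads: Santos 3/3, Greco 3/3, Tanaka 2/2, Olsen 2/2, Petrov 0/3.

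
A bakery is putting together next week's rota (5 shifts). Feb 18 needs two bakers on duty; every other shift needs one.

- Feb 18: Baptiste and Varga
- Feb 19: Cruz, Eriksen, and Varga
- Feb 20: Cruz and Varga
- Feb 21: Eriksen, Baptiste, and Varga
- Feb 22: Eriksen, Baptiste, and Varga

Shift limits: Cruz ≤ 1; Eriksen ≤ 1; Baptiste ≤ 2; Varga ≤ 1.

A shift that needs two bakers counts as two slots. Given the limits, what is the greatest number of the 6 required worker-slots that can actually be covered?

5

Total capacity across all bakers is 1+1+2+1 = 5, and 6 slots are needed, so at most 5 can be filled.
An assignment achieving 5: Feb 18→Baptiste+Varga, Feb 19→Eriksen, Feb 20→Cruz, Feb 21→Baptiste.
Loads: Cruz 1/1, Eriksen 1/1, Baptiste 2/2, Varga 1/1.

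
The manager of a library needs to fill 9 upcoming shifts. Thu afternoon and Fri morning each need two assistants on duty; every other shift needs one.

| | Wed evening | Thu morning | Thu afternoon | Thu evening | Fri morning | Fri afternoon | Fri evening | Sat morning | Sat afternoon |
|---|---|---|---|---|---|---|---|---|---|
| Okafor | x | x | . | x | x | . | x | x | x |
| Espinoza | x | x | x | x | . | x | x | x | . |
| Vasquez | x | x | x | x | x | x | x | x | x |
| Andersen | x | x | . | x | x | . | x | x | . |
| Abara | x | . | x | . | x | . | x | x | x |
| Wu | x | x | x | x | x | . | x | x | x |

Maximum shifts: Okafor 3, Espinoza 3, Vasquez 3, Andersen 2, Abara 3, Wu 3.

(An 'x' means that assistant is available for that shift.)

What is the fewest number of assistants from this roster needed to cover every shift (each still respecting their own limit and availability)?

11 slots to fill and no one can take more than 3, so at least ⌈11/3⌉ = 4 assistants are needed.
Okafor, Espinoza, Vasquez, and Andersen alone can cover everything: Wed evening→Okafor, Thu morning→Espinoza, Thu afternoon→Espinoza+Vasquez, Thu evening→Vasquez, Fri morning→Okafor+Vasquez, Fri afternoon→Espinoza, Fri evening→Andersen, Sat morning→Andersen, Sat afternoon→Okafor.

4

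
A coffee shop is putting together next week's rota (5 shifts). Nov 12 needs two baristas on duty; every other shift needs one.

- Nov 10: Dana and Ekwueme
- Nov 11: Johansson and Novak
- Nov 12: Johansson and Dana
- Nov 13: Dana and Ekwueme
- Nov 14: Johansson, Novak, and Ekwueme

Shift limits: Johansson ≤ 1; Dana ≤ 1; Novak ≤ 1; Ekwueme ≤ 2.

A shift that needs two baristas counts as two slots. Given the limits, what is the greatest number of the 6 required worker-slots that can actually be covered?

5

Total capacity across all baristas is 1+1+1+2 = 5, and 6 slots are needed, so at most 5 can be filled.
An assignment achieving 5: Nov 10→Dana, Nov 11→Novak, Nov 12→Johansson, Nov 13→Ekwueme, Nov 14→Ekwueme.
Loads: Johansson 1/1, Dana 1/1, Novak 1/1, Ekwueme 2/2.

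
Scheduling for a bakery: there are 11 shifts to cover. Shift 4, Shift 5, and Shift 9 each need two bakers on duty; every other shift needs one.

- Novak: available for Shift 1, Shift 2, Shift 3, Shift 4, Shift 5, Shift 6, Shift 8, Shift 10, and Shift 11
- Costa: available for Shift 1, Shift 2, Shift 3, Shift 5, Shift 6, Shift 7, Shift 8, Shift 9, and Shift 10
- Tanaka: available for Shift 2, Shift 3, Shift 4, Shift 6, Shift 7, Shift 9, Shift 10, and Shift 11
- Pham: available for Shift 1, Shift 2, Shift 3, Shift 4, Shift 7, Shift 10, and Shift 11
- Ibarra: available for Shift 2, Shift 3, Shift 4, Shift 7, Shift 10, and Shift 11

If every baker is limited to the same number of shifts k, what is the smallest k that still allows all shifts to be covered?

3

With 5 bakers and 14 worker-slots to fill, someone must work at least ⌈14/5⌉ = 3 shifts, so k ≥ 3.
k = 3 works: Shift 1→Novak, Shift 2→Pham, Shift 3→Pham, Shift 4→Pham+Ibarra, Shift 5→Novak+Costa, Shift 6→Costa, Shift 7→Tanaka, Shift 8→Novak, Shift 9→Costa+Tanaka, Shift 10→Ibarra, Shift 11→Tanaka.
Loads: Novak 3, Costa 3, Tanaka 3, Pham 3, Ibarra 2 — all ≤ 3.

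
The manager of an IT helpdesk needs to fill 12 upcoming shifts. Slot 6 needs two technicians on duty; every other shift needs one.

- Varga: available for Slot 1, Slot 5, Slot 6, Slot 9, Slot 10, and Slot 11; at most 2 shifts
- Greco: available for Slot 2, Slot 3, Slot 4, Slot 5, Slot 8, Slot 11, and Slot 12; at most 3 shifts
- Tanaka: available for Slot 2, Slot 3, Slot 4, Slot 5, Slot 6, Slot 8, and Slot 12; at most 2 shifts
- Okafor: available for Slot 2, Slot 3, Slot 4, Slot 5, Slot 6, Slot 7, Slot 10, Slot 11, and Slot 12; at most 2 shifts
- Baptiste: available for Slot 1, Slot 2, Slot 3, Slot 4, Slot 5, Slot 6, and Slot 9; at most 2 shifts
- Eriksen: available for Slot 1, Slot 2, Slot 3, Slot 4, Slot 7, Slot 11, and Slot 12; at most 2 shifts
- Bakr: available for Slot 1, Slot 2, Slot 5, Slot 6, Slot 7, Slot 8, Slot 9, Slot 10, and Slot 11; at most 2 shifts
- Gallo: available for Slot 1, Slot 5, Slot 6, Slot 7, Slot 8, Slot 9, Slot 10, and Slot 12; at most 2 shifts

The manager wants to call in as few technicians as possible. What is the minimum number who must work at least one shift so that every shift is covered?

13 slots to fill and no one can take more than 3, so at least ⌈13/3⌉ = 5 technicians are needed.
Any 5 technicians together have capacity at most 3+2+2+2+2 = 11 < 13 slots, so 5 can never suffice.
Varga, Greco, Tanaka, Okafor, Baptiste, and Eriksen alone can cover everything: Slot 1→Baptiste, Slot 2→Tanaka, Slot 3→Eriksen, Slot 4→Eriksen, Slot 5→Tanaka, Slot 6→Okafor+Baptiste, Slot 7→Okafor, Slot 8→Greco, Slot 9→Varga, Slot 10→Varga, Slot 11→Greco, Slot 12→Greco.

6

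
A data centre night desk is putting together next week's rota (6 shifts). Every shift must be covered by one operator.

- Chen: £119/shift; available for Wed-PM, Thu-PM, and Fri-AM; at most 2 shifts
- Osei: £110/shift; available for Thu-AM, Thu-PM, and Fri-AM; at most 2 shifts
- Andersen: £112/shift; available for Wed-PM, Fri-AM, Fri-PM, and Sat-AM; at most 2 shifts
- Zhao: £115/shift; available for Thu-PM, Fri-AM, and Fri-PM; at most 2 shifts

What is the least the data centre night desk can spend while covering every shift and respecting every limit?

Thu-AM can only be covered by Osei, so that assignment is forced.
Sat-AM can only be covered by Andersen, so that assignment is forced.
Picking the cheapest available operator for each shift independently would cost £666, but that ignores the shift limits.
An optimal schedule: Wed-PM→Andersen, Thu-AM→Osei, Thu-PM→Osei, Fri-AM→Zhao, Fri-PM→Zhao, Sat-AM→Andersen.
Total: 112 + 110 + 110 + 115 + 115 + 112 = £674.

£674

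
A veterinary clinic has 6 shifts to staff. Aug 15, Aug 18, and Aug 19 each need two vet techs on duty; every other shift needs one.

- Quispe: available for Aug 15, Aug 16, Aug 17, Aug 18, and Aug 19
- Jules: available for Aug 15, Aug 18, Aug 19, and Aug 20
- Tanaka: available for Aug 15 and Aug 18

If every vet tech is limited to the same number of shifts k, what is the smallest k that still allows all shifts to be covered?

With 3 vet techs and 9 worker-slots to fill, someone must work at least ⌈9/3⌉ = 3 shifts, so k ≥ 3.
k = 3 is infeasible (exhaustive check).
k = 4 works: Aug 15→Quispe+Jules, Aug 16→Quispe, Aug 17→Quispe, Aug 18→Jules+Tanaka, Aug 19→Quispe+Jules, Aug 20→Jules.
Loads: Quispe 4, Jules 4, Tanaka 1 — all ≤ 4.

4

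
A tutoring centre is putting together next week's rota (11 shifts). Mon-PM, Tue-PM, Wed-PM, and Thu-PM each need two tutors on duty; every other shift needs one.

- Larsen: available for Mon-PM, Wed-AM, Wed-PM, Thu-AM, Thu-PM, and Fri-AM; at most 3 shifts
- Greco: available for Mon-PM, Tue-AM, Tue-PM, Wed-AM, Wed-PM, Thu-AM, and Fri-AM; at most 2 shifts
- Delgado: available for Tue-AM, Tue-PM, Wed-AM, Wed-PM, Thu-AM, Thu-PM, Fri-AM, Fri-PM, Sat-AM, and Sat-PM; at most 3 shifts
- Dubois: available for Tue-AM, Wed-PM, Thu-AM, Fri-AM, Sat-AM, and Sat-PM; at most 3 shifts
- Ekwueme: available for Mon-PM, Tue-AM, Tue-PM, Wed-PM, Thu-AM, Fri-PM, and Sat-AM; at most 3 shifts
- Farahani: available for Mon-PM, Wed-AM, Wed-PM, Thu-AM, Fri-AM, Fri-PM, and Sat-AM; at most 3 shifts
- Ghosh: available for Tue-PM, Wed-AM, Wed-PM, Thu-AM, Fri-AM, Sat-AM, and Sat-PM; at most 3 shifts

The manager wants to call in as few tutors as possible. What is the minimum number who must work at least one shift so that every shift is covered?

5

15 slots to fill and no one can take more than 3, so at least ⌈15/3⌉ = 5 tutors are needed.
Larsen, Delgado, Dubois, Ekwueme, and Farahani alone can cover everything: Mon-PM→Larsen+Ekwueme, Tue-AM→Dubois, Tue-PM→Delgado+Ekwueme, Wed-AM→Larsen, Wed-PM→Dubois+Farahani, Thu-AM→Farahani, Thu-PM→Larsen+Delgado, Fri-AM→Dubois, Fri-PM→Ekwueme, Sat-AM→Farahani, Sat-PM→Delgado.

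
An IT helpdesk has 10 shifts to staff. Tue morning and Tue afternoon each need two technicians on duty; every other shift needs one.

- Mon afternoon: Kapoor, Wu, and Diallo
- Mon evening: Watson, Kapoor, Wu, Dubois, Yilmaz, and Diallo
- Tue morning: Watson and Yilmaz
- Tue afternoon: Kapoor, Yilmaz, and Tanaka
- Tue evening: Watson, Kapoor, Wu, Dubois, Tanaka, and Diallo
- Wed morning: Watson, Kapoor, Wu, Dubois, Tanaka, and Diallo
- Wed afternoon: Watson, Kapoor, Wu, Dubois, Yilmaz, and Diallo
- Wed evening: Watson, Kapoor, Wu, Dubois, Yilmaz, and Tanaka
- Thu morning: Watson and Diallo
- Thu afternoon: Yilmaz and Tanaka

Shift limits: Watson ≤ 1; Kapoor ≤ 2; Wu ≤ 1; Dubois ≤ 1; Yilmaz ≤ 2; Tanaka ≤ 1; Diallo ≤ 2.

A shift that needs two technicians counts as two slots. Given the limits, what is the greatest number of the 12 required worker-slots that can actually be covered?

Total capacity across all technicians is 1+2+1+1+2+1+2 = 10, and 12 slots are needed, so at most 10 can be filled.
An assignment achieving 10: Mon afternoon→Kapoor, Mon evening→Wu, Tue morning→Watson+Yilmaz, Tue afternoon→Kapoor+Tanaka, Tue evening→Dubois, Wed morning→Diallo, Thu morning→Diallo, Thu afternoon→Yilmaz.
Loads: Watson 1/1, Kapoor 2/2, Wu 1/1, Dubois 1/1, Yilmaz 2/2, Tanaka 1/1, Diallo 2/2.

10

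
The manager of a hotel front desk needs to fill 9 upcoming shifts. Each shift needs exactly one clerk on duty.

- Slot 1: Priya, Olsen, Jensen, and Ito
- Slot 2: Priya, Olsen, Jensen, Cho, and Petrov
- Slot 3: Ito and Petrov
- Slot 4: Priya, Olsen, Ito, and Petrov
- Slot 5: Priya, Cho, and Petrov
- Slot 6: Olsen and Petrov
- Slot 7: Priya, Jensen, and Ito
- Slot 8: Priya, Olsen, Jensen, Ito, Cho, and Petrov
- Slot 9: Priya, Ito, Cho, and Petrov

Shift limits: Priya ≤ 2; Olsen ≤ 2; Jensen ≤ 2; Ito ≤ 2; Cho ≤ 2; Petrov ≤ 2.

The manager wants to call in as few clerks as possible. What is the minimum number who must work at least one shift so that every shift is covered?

5

9 slots to fill and no one can take more than 2, so at least ⌈9/2⌉ = 5 clerks are needed.
Priya, Olsen, Jensen, Ito, and Cho alone can cover everything: Slot 1→Olsen, Slot 2→Jensen, Slot 3→Ito, Slot 4→Priya, Slot 5→Priya, Slot 6→Olsen, Slot 7→Jensen, Slot 8→Cho, Slot 9→Ito.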